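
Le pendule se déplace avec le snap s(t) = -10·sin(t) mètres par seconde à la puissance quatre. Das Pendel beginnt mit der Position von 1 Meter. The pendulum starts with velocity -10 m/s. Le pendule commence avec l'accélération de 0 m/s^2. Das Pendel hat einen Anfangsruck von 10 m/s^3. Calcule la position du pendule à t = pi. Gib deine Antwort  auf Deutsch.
Um dies zu lösen, müssen wir 4 Stammfunktionen unserer Gleichung für den Snap s(t) = -10·sin(t) finden. Durch Integration von dem Snap und Verwendung der Anfangsbedingung j(0) = 10, erhalten wir j(t) = 10·cos(t). Das Integral von dem Ruck ist die Beschleunigung. Mit a(0) = 0 erhalten wir a(t) = 10·sin(t). Durch Integration von der Beschleunigung und Verwendung der Anfangsbedingung v(0) = -10, erhalten wir v(t) = -10·cos(t). Mit ∫v(t)dt und Anwendung von x(0) = 1, finden wir x(t) = 1 - 10·sin(t). Mit x(t) = 1 - 10·sin(t) und Einsetzen von t = pi, finden wir x = 1.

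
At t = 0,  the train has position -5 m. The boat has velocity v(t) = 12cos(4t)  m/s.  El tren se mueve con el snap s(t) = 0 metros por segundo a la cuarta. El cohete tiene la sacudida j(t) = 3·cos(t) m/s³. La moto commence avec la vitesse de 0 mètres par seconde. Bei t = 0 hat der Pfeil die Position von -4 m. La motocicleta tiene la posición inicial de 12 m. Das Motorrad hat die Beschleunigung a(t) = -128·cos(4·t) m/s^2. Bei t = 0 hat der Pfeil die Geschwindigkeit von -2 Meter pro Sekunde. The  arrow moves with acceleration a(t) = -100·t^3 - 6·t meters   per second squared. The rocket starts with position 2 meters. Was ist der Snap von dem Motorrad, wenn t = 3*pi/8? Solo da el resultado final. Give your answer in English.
The snap at t = 3*pi/8 is s = 0.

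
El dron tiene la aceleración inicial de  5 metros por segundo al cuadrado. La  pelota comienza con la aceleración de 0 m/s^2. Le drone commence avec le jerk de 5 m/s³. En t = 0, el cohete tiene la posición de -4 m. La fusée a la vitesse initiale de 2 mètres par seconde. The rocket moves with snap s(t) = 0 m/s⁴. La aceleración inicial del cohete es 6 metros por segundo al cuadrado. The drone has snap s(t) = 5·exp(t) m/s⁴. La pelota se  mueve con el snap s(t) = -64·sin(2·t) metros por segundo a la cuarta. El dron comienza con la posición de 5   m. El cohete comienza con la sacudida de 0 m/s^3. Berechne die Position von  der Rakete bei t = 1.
Um dies zu lösen, müssen wir 4 Stammfunktionen unserer Gleichung für den Snap s(t) = 0 finden. Die Stammfunktion von dem Snap ist der Ruck. Mit j(0) = 0 erhalten wir j(t) = 0. Durch Integration von dem Ruck und Verwendung der Anfangsbedingung a(0) = 6, erhalten wir a(t) = 6. Durch Integration von der Beschleunigung und Verwendung der Anfangsbedingung v(0) = 2, erhalten wir v(t) = 6·t + 2. Durch Integration von der Geschwindigkeit und Verwendung der Anfangsbedingung x(0) = -4, erhalten wir x(t) = 3·t^2 + 2·t - 4. Aus der Gleichung für die Position x(t) = 3·t^2 + 2·t - 4, setzen wir t = 1 ein und erhalten x = 1.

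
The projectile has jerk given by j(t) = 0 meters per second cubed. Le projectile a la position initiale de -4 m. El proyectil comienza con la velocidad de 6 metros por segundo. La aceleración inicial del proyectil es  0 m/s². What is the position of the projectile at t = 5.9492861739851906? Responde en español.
Debemos encontrar la antiderivada de nuestra ecuación de la sacudida j(t) = 0 3 veces. Tomando ∫j(t)dt y aplicando a(0) = 0, encontramos a(t) = 0. Tomando ∫a(t)dt y aplicando v(0) = 6, encontramos v(t) = 6. La integral de la velocidad es la posición. Usando x(0) = -4, obtenemos x(t) = 6·t - 4. Usando x(t) = 6·t - 4 y sustituyendo t = 5.9492861739851906, encontramos x = 31.6957170439111.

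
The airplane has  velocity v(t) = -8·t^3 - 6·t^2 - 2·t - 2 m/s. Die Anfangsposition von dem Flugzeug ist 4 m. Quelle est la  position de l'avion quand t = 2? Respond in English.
We need to integrate our velocity equation v(t) = -8·t^3 - 6·t^2 - 2·t - 2 1 time. The antiderivative of velocity is position. Using x(0) = 4, we get x(t) = -2·t^4 - 2·t^3 - t^2 - 2·t + 4. Using x(t) = -2·t^4 - 2·t^3 - t^2 - 2·t + 4 and substituting t = 2, we find x = -52.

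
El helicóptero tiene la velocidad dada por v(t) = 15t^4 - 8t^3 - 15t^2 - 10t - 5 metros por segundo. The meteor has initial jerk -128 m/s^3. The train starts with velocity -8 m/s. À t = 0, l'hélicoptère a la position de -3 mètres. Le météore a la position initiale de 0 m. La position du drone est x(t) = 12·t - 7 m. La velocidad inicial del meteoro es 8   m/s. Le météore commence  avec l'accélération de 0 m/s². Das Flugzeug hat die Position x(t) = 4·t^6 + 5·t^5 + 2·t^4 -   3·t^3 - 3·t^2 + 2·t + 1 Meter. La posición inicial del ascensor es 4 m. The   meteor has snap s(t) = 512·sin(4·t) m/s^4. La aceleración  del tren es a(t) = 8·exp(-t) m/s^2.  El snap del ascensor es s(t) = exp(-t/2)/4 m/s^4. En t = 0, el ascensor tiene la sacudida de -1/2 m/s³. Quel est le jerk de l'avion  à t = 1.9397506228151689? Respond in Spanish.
Debemos derivar nuestra ecuación de la posición x(t) = 4·t^6 + 5·t^5 + 2·t^4 - 3·t^3 - 3·t^2 + 2·t + 1 3 veces. La derivada de la posición da la velocidad: v(t) = 24·t^5 + 25·t^4 + 8·t^3 - 9·t^2 - 6·t + 2. La derivada de la velocidad da la aceleración: a(t) = 120·t^4 + 100·t^3 + 24·t^2 - 18·t - 6. Tomando d/dt de a(t), encontramos j(t) = 480·t^3 + 300·t^2 + 48·t - 18. Usando j(t) = 480·t^3 + 300·t^2 + 48·t - 18 y sustituyendo t = 1.9397506228151689, encontramos j = 4707.21074663149.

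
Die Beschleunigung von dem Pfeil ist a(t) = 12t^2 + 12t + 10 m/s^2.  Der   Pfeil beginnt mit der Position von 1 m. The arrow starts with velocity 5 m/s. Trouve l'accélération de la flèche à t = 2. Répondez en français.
De l'équation de l'accélération a(t) = 12·t^2 + 12·t + 10, nous substituons t = 2 pour obtenir a = 82.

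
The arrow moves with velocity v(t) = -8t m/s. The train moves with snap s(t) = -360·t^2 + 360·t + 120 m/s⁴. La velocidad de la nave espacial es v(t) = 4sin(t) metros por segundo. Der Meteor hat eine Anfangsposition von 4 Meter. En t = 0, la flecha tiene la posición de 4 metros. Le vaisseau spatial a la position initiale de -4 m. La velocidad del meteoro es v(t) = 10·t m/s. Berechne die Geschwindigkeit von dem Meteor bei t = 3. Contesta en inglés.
We have velocity v(t) = 10·t. Substituting t = 3: v(3) = 30.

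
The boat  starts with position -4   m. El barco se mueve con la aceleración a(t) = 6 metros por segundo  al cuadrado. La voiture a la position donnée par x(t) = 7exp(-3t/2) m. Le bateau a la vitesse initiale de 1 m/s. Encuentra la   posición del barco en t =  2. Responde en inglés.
We need to integrate our acceleration equation a(t) = 6 2 times. The antiderivative of acceleration is velocity. Using v(0) = 1, we get v(t) = 6·t + 1. Finding the integral of v(t) and using x(0) = -4: x(t) = 3·t^2 + t - 4. We have position x(t) = 3·t^2 + t - 4. Substituting t = 2: x(2) = 10.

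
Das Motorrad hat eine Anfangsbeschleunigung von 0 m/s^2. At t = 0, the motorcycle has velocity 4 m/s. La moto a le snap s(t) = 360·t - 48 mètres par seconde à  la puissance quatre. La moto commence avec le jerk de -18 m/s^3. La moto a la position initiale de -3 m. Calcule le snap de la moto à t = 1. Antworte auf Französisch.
De l'équation du snap s(t) = 360·t - 48, nous substituons t = 1 pour obtenir s = 312.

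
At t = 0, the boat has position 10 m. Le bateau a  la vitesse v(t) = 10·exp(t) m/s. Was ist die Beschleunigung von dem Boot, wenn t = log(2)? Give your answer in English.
We must differentiate our velocity equation v(t) = 10·exp(t) 1 time. The derivative of velocity gives acceleration: a(t) = 10·exp(t). From the given acceleration equation a(t) = 10·exp(t), we substitute t = log(2) to get a = 20.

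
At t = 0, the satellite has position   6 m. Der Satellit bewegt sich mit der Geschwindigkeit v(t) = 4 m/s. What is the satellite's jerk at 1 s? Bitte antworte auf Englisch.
We must differentiate our velocity equation v(t) = 4 2 times. The derivative of velocity gives acceleration: a(t) = 0. The derivative of acceleration gives jerk: j(t) = 0. Using j(t) = 0 and substituting t = 1, we find j = 0.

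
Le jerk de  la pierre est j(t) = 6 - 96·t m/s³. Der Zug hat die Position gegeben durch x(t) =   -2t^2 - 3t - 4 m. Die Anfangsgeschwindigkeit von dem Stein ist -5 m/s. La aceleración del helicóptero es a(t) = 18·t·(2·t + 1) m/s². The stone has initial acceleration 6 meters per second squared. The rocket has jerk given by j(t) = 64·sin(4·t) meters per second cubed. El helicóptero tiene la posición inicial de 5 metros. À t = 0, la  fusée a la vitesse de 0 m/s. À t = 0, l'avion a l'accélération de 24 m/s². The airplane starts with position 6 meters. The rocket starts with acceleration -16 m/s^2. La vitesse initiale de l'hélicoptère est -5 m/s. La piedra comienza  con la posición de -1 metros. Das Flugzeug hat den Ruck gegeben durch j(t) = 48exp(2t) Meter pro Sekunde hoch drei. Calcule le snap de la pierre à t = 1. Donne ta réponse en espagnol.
Debemos derivar nuestra ecuación de la sacudida j(t) = 6 - 96·t 1 vez. Tomando d/dt de j(t), encontramos s(t) = -96. Tenemos el snap s(t) = -96. Sustituyendo t = 1: s(1) = -96.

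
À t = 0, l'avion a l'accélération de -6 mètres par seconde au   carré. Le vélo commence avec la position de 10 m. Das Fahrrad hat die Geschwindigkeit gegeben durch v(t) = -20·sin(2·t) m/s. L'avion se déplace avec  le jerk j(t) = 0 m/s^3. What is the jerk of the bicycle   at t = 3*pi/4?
Starting from velocity v(t) = -20·sin(2·t), we take 2 derivatives. Taking d/dt of v(t), we find a(t) = -40·cos(2·t). Taking d/dt of a(t), we find j(t) = 80·sin(2·t). From the given jerk equation j(t) = 80·sin(2·t), we substitute t = 3*pi/4 to get j = -80.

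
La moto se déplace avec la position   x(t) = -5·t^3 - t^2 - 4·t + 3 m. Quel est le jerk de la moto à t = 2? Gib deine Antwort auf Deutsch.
Um dies zu lösen, müssen wir 3 Ableitungen unserer Gleichung für die Position x(t) = -5·t^3 - t^2 - 4·t + 3 nehmen. Durch Ableiten von der Position erhalten wir die Geschwindigkeit: v(t) = -15·t^2 - 2·t - 4. Mit d/dt von v(t) finden wir a(t) = -30·t - 2. Mit d/dt von a(t) finden wir j(t) = -30. Mit j(t) = -30 und Einsetzen von t = 2, finden wir j = -30.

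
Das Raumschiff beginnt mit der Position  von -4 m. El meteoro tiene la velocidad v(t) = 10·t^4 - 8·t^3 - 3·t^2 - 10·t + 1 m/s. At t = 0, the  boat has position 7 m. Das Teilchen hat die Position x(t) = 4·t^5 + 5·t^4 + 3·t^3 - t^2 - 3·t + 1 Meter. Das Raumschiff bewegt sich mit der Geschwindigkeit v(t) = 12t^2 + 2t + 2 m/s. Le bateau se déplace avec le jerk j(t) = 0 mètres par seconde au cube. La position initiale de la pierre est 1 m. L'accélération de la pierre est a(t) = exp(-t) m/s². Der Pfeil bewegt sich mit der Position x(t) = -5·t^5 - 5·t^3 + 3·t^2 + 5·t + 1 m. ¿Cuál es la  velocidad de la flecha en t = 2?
Para resolver esto, necesitamos tomar 1 derivada de nuestra ecuación de la posición x(t) = -5·t^5 - 5·t^3 + 3·t^2 + 5·t + 1. Tomando d/dt de x(t), encontramos v(t) = -25·t^4 - 15·t^2 + 6·t + 5. Usando v(t) = -25·t^4 - 15·t^2 + 6·t + 5 y sustituyendo t = 2, encontramos v = -443.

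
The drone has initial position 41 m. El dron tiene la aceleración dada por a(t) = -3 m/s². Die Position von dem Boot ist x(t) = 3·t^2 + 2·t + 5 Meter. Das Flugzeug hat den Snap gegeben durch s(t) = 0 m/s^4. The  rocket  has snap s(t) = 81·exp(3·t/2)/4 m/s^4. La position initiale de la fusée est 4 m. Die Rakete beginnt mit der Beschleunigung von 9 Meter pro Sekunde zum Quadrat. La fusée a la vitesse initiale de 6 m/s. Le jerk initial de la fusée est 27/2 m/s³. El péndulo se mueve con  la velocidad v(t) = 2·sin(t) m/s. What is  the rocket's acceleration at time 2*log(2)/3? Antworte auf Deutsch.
Wir müssen das Integral unserer Gleichung für den Snap s(t) = 81·exp(3·t/2)/4 2-mal finden. Das Integral von dem Snap, mit j(0) = 27/2, ergibt den Ruck: j(t) = 27·exp(3·t/2)/2. Durch Integration von dem Ruck und Verwendung der Anfangsbedingung a(0) = 9, erhalten wir a(t) = 9·exp(3·t/2). Mit a(t) = 9·exp(3·t/2) und Einsetzen von t = 2*log(2)/3, finden wir a = 18.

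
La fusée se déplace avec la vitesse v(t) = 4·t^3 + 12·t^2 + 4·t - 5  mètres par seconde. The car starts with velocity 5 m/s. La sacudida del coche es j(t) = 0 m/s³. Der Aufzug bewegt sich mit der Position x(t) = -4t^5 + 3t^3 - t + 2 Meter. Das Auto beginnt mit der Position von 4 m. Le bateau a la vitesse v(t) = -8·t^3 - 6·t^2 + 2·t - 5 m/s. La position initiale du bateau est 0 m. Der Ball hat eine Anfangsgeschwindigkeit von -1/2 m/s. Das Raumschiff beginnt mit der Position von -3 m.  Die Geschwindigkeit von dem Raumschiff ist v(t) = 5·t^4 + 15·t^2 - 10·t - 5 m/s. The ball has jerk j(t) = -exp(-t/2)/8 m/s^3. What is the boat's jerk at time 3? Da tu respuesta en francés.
Pour résoudre ceci, nous devons prendre 2 dérivées de notre équation de la vitesse v(t) = -8·t^3 - 6·t^2 + 2·t - 5. En prenant d/dt de v(t), nous trouvons a(t) = -24·t^2 - 12·t + 2. La dérivée de l'accélération donne le jerk: j(t) = -48·t - 12. Nous avons le jerk j(t) = -48·t - 12. En substituant t = 3: j(3) = -156.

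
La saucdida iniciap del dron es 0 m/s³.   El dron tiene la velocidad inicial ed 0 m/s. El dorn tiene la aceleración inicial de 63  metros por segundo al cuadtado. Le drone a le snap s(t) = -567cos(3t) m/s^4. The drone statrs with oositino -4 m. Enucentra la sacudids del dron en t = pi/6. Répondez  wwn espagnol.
Partiendo del snap s(t) = -567·cos(3·t), tomamos 1 antiderivada. Integrando el snap y usando la condición inicial j(0) = 0, obtenemos j(t) = -189·sin(3·t). Tenemos la sacudida j(t) = -189·sin(3·t). Sustituyendo t = pi/6: j(pi/6) = -189.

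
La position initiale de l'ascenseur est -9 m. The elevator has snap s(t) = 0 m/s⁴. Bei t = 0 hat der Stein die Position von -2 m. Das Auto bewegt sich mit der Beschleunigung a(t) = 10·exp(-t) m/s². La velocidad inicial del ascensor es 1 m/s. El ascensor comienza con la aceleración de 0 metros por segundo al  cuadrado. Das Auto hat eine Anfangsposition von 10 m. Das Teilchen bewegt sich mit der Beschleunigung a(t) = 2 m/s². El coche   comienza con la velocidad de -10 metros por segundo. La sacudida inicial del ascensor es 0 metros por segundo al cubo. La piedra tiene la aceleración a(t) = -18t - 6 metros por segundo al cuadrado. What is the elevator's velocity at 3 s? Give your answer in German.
Wir müssen unsere Gleichung für den Snap s(t) = 0 3-mal integrieren. Die Stammfunktion von dem Snap, mit j(0) = 0, ergibt den Ruck: j(t) = 0. Mit ∫j(t)dt und Anwendung von a(0) = 0, finden wir a(t) = 0. Mit ∫a(t)dt und Anwendung von v(0) = 1, finden wir v(t) = 1. Wir haben die Geschwindigkeit v(t) = 1. Durch Einsetzen von t = 3: v(3) = 1.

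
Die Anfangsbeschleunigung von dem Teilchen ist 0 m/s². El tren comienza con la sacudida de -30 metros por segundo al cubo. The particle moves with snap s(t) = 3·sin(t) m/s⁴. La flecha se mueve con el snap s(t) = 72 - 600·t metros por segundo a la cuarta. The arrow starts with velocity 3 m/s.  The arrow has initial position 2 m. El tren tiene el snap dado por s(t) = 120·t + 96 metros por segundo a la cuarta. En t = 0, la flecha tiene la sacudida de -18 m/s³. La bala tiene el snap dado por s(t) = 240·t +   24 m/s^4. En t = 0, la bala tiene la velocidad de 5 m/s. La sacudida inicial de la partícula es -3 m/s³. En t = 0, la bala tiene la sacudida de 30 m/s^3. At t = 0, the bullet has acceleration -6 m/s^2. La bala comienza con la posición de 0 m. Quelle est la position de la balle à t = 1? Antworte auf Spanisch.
Partiendo del snap s(t) = 240·t + 24, tomamos 4 integrales. Tomando ∫s(t)dt y aplicando j(0) = 30, encontramos j(t) = 120·t^2 + 24·t + 30. La antiderivada de la sacudida es la aceleración. Usando a(0) = -6, obtenemos a(t) = 40·t^3 + 12·t^2 + 30·t - 6. La integral de la aceleración, con v(0) = 5, da la velocidad: v(t) = 10·t^4 + 4·t^3 + 15·t^2 - 6·t + 5. Integrando la velocidad y usando la condición inicial x(0) = 0, obtenemos x(t) = 2·t^5 + t^4 + 5·t^3 - 3·t^2 + 5·t. Usando x(t) = 2·t^5 + t^4 + 5·t^3 - 3·t^2 + 5·t y sustituyendo t = 1, encontramos x = 10.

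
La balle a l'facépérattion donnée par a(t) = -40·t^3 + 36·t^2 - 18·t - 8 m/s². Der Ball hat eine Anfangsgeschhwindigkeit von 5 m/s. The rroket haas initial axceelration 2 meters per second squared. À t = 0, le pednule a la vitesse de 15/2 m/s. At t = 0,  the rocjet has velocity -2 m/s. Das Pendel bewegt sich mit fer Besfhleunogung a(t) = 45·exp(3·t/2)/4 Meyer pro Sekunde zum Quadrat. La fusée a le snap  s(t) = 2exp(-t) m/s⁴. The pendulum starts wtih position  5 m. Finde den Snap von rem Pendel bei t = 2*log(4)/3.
Um dies zu lösen, müssen wir 2 Ableitungen unserer Gleichung für die Beschleunigung a(t) = 45·exp(3·t/2)/4 nehmen. Mit d/dt von a(t) finden wir j(t) = 135·exp(3·t/2)/8. Die Ableitung von dem Ruck ergibt den Snap: s(t) = 405·exp(3·t/2)/16. Aus der Gleichung für den Snap s(t) = 405·exp(3·t/2)/16, setzen wir t = 2*log(4)/3 ein und erhalten s = 405/4.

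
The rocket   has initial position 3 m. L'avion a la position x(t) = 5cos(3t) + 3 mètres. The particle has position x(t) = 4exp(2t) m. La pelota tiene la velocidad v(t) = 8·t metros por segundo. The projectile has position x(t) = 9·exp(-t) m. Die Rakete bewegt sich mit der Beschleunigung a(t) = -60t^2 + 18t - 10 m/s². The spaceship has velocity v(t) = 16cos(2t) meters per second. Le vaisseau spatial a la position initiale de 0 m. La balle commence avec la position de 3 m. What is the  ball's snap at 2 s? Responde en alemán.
Wir müssen unsere Gleichung für die Geschwindigkeit v(t) = 8·t 3-mal ableiten. Die Ableitung von der Geschwindigkeit ergibt die Beschleunigung: a(t) = 8. Die Ableitung von der Beschleunigung ergibt den Ruck: j(t) = 0. Mit d/dt von j(t) finden wir s(t) = 0. Mit s(t) = 0 und Einsetzen von t = 2, finden wir s = 0.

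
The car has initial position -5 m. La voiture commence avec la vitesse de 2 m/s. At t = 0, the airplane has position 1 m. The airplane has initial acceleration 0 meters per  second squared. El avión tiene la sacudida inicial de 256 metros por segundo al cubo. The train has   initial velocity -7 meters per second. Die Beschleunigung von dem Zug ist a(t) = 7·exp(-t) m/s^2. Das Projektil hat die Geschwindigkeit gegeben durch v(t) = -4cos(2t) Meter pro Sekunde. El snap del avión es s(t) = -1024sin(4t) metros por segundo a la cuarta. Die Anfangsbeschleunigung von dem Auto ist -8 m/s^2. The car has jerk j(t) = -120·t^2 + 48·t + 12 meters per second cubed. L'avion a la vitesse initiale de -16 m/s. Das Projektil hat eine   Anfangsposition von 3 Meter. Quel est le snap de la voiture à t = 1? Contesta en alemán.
Wir müssen unsere Gleichung für den Ruck j(t) = -120·t^2 + 48·t + 12 1-mal ableiten. Mit d/dt von j(t) finden wir s(t) = 48 - 240·t. Aus der Gleichung für den Snap s(t) = 48 - 240·t, setzen wir t = 1 ein und erhalten s = -192.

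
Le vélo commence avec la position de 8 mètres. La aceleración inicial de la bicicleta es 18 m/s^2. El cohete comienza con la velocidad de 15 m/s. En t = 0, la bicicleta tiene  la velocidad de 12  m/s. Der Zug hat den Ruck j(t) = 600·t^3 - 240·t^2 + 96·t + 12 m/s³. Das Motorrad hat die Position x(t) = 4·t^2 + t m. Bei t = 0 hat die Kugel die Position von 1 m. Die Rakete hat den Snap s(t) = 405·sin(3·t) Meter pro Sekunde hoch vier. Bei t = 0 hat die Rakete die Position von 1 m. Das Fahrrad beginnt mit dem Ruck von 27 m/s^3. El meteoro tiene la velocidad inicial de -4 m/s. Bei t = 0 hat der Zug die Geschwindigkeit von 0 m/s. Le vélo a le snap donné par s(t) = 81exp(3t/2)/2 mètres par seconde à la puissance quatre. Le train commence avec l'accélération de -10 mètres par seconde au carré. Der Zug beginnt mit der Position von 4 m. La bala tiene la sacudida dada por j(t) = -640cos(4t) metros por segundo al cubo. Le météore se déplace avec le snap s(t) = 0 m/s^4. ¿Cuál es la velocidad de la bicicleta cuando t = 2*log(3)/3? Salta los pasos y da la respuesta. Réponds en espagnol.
La respuesta es 36.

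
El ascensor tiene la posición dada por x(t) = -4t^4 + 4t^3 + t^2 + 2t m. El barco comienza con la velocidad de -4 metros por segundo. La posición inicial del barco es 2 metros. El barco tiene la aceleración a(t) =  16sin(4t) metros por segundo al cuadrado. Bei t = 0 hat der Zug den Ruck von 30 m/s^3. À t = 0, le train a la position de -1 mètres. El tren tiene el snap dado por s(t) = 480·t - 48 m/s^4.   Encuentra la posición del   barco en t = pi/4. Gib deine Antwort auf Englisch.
We need to integrate our acceleration equation a(t) = 16·sin(4·t) 2 times. The integral of acceleration is velocity. Using v(0) = -4, we get v(t) = -4·cos(4·t). The antiderivative of velocity is position. Using x(0) = 2, we get x(t) = 2 - sin(4·t). Using x(t) = 2 - sin(4·t) and substituting t = pi/4, we find x = 2.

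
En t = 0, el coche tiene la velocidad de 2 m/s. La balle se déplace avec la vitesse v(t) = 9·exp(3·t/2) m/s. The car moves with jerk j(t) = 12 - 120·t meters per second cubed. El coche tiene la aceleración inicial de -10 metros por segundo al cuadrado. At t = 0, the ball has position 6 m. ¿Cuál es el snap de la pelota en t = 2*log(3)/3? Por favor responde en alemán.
Wir müssen unsere Gleichung für die Geschwindigkeit v(t) = 9·exp(3·t/2) 3-mal ableiten. Mit d/dt von v(t) finden wir a(t) = 27·exp(3·t/2)/2. Durch Ableiten von der Beschleunigung erhalten wir den Ruck: j(t) = 81·exp(3·t/2)/4. Mit d/dt von j(t) finden wir s(t) = 243·exp(3·t/2)/8. Wir haben den Snap s(t) = 243·exp(3·t/2)/8. Durch Einsetzen von t = 2*log(3)/3: s(2*log(3)/3) = 729/8.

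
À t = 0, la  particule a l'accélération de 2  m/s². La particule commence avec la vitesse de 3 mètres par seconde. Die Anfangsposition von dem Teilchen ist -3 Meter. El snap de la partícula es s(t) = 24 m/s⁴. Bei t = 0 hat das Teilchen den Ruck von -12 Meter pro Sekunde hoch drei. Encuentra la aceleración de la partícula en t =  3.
Para resolver esto, necesitamos tomar 2 integrales de nuestra ecuación del snap s(t) = 24. La antiderivada del snap, con j(0) = -12, da la sacudida: j(t) = 24·t - 12. Tomando ∫j(t)dt y aplicando a(0) = 2, encontramos a(t) = 12·t^2 - 12·t + 2. Tenemos la aceleración a(t) = 12·t^2 - 12·t + 2. Sustituyendo t = 3: a(3) = 74.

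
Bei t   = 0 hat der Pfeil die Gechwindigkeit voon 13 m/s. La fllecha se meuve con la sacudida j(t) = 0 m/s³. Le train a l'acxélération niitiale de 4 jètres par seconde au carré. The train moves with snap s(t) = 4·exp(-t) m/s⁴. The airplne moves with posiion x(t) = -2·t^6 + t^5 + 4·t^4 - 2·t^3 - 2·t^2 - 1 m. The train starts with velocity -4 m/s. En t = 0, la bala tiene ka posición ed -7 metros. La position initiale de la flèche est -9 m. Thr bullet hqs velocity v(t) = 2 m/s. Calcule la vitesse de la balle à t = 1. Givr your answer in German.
Mit v(t) = 2 und Einsetzen von t = 1, finden wir v = 2.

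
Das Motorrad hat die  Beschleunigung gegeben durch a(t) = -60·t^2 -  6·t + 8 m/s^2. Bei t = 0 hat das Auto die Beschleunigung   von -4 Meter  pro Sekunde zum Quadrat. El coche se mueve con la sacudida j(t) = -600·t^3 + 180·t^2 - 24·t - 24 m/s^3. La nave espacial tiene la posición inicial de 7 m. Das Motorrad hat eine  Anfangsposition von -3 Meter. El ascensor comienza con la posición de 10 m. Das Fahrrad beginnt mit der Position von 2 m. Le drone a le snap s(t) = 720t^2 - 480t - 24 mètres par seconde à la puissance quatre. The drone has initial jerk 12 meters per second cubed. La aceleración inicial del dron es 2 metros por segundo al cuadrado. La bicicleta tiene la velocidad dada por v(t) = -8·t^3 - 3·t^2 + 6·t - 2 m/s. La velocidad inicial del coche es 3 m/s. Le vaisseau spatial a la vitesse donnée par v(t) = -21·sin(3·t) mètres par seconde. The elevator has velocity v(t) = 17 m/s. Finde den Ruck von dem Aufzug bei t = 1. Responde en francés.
Pour résoudre ceci, nous devons prendre 2 dérivées de notre équation de la vitesse v(t) = 17. En prenant d/dt de v(t), nous trouvons a(t) = 0. En dérivant l'accélération, nous obtenons le jerk: j(t) = 0. De l'équation du jerk j(t) = 0, nous substituons t = 1 pour obtenir j = 0.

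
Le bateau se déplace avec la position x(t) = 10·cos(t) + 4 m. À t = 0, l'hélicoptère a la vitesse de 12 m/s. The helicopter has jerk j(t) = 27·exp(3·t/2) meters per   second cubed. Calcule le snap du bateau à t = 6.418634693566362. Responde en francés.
Nous devons dériver notre équation de la position x(t) = 10·cos(t) + 4 4 fois. En prenant d/dt de x(t), nous trouvons v(t) = -10·sin(t). En dérivant la vitesse, nous obtenons l'accélération: a(t) = -10·cos(t). En prenant d/dt de a(t), nous trouvons j(t) = 10·sin(t). La dérivée du jerk donne le snap: s(t) = 10·cos(t). De l'équation du snap s(t) = 10·cos(t), nous substituons t = 6.418634693566362 pour obtenir s = 9.90840748097694.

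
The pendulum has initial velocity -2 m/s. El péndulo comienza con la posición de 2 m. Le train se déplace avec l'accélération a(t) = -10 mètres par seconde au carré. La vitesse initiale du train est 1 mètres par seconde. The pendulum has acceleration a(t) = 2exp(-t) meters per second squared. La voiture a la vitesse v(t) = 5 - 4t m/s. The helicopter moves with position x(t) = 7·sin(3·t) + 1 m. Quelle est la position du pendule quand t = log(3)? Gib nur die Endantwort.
La réponse est 2/3.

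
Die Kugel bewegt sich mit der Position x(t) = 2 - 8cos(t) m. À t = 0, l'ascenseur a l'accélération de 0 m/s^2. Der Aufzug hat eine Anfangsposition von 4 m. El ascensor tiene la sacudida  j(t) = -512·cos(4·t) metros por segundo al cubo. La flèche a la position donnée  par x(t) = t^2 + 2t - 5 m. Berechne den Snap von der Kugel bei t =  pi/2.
Wir müssen unsere Gleichung für die Position x(t) = 2 - 8·cos(t) 4-mal ableiten. Mit d/dt von x(t) finden wir v(t) = 8·sin(t). Die Ableitung von der Geschwindigkeit ergibt die Beschleunigung: a(t) = 8·cos(t). Die Ableitung von der Beschleunigung ergibt den Ruck: j(t) = -8·sin(t). Durch Ableiten von dem Ruck erhalten wir den Snap: s(t) = -8·cos(t). Aus der Gleichung für den Snap s(t) = -8·cos(t), setzen wir t = pi/2 ein und erhalten s = 0.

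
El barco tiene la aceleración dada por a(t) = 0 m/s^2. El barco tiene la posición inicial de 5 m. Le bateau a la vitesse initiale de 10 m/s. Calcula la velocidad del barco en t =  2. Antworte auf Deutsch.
Um dies zu lösen, müssen wir 1 Integral unserer Gleichung für die Beschleunigung a(t) = 0 finden. Mit ∫a(t)dt und Anwendung von v(0) = 10, finden wir v(t) = 10. Mit v(t) = 10 und Einsetzen von t = 2, finden wir v = 10.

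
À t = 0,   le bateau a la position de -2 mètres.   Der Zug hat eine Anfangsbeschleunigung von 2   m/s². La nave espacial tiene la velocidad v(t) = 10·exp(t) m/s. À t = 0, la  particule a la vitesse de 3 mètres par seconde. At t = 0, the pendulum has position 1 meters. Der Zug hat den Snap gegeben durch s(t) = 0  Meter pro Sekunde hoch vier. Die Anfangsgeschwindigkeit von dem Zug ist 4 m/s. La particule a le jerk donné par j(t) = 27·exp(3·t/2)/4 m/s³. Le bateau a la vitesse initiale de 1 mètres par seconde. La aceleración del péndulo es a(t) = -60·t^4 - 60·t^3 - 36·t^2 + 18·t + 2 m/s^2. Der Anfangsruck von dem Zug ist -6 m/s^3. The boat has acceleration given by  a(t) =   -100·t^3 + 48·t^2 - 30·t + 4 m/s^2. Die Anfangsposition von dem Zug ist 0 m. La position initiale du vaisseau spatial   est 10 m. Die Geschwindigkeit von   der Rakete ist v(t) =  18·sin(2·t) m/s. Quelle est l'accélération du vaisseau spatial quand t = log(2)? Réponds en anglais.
To solve this, we need to take 1 derivative of our velocity equation v(t) = 10·exp(t). Taking d/dt of v(t), we find a(t) = 10·exp(t). From the given acceleration equation a(t) = 10·exp(t), we substitute t = log(2) to get a = 20.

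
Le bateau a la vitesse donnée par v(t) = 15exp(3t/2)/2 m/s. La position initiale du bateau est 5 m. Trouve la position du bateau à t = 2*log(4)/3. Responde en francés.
Nous devons intégrer notre équation de la vitesse v(t) = 15·exp(3·t/2)/2 1 fois. En intégrant la vitesse et en utilisant la condition initiale x(0) = 5, nous obtenons x(t) = 5·exp(3·t/2). En utilisant x(t) = 5·exp(3·t/2) et en substituant t = 2*log(4)/3, nous trouvons x = 20.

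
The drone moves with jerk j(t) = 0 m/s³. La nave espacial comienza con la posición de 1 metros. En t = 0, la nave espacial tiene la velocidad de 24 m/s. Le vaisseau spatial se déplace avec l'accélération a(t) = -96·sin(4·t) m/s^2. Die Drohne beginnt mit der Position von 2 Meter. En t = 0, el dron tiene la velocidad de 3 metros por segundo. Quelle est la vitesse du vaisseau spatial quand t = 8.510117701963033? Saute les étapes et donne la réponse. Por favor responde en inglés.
The velocity at t = 8.510117701963033 is v = -20.8627679483564.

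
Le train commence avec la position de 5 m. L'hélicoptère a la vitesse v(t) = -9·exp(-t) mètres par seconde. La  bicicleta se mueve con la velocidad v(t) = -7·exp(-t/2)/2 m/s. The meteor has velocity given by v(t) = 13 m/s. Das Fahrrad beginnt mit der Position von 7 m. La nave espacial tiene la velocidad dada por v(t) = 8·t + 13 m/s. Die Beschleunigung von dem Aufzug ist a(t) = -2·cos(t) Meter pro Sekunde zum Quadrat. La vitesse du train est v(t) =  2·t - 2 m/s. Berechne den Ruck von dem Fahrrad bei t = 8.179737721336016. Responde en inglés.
We must differentiate our velocity equation v(t) = -7·exp(-t/2)/2 2 times. Differentiating velocity, we get acceleration: a(t) = 7·exp(-t/2)/4. Differentiating acceleration, we get jerk: j(t) = -7·exp(-t/2)/8. From the given jerk equation j(t) = -7·exp(-t/2)/8, we substitute t = 8.179737721336016 to get j = -0.0146487502651267.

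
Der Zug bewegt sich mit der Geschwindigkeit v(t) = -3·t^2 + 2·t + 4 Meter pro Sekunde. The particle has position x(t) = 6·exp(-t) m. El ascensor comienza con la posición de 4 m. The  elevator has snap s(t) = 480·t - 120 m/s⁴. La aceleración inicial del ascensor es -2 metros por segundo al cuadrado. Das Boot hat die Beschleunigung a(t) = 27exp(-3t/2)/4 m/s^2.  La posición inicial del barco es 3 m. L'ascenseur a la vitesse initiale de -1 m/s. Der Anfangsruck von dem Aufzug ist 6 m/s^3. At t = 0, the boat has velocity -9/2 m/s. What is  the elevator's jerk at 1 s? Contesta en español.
Debemos encontrar la integral de nuestra ecuación del snap s(t) = 480·t - 120 1 vez. La antiderivada del snap es la sacudida. Usando j(0) = 6, obtenemos j(t) = 240·t^2 - 120·t + 6. De la ecuación de la sacudida j(t) = 240·t^2 - 120·t + 6, sustituimos t = 1 para obtener j = 126.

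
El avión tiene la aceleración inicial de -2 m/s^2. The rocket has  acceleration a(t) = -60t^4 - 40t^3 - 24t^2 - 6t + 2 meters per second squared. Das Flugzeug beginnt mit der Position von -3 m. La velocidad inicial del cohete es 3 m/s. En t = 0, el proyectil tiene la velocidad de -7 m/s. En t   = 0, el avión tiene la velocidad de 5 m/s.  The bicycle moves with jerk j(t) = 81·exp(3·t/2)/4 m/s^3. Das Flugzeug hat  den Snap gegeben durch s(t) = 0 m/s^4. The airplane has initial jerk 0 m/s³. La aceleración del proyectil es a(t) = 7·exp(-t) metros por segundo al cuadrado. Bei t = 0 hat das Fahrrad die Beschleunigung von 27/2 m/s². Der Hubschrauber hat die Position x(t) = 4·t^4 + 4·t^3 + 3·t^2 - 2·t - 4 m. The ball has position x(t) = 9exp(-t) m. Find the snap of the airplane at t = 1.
From the given snap equation s(t) = 0, we substitute t = 1 to get s = 0.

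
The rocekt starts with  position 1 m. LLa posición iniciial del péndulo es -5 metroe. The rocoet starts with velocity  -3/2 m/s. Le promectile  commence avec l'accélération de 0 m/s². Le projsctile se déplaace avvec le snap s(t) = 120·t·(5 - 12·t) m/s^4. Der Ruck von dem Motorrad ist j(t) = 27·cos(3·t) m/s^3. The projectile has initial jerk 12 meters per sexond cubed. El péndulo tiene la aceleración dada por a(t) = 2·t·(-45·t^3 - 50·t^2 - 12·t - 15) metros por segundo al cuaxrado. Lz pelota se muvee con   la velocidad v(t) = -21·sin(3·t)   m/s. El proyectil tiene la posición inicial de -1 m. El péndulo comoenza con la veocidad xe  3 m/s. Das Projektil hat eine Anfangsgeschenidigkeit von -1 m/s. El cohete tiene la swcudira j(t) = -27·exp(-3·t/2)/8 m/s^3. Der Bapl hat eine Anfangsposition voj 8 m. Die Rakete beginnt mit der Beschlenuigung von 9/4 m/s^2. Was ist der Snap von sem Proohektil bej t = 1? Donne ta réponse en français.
Nous avons le snap s(t) = 120·t·(5 - 12·t). En substituant t = 1: s(1) = -840.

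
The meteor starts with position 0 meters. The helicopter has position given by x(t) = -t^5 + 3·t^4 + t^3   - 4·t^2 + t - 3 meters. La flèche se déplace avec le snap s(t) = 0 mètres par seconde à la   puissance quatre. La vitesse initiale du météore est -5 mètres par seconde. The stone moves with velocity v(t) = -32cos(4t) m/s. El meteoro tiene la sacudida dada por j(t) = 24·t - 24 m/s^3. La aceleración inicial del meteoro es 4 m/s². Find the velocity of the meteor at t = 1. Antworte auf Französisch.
En partant du jerk j(t) = 24·t - 24, nous prenons 2 primitives. En intégrant le jerk et en utilisant la condition initiale a(0) = 4, nous obtenons a(t) = 12·t^2 - 24·t + 4. La primitive de l'accélération, avec v(0) = -5, donne la vitesse: v(t) = 4·t^3 - 12·t^2 + 4·t - 5. Nous avons la vitesse v(t) = 4·t^3 - 12·t^2 + 4·t - 5. En substituant t = 1: v(1) = -9.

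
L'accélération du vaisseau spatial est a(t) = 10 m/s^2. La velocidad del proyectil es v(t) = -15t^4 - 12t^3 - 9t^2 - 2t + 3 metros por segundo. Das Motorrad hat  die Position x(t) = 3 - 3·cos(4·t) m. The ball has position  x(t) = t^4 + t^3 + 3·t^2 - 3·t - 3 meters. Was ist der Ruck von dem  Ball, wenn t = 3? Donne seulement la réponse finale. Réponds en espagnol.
La respuesta es 78.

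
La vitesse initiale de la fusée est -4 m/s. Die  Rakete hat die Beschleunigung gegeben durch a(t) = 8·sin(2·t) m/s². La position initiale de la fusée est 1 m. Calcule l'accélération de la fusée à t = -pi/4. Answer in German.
Aus der Gleichung für die Beschleunigung a(t) = 8·sin(2·t), setzen wir t = -pi/4 ein und erhalten a = -8.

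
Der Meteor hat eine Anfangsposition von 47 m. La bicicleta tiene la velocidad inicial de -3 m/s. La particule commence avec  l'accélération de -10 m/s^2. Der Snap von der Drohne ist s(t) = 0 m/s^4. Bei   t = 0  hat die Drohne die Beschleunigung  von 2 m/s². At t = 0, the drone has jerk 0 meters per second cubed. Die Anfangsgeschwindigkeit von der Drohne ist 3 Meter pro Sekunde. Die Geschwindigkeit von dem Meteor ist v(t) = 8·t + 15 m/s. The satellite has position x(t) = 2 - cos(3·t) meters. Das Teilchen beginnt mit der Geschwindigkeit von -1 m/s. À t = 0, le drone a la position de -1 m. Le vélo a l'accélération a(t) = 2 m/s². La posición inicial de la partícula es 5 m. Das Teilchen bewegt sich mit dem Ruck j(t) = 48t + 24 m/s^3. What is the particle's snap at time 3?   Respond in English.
We must differentiate our jerk equation j(t) = 48·t + 24 1 time. The derivative of jerk gives snap: s(t) = 48. Using s(t) = 48 and substituting t = 3, we find s = 48.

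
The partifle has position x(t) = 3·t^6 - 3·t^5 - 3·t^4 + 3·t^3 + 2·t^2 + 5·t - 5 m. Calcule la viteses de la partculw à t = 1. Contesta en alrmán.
Um dies zu lösen, müssen wir 1 Ableitung unserer Gleichung für die Position x(t) = 3·t^6 - 3·t^5 - 3·t^4 + 3·t^3 + 2·t^2 + 5·t - 5 nehmen. Die Ableitung von der Position ergibt die Geschwindigkeit: v(t) = 18·t^5 - 15·t^4 - 12·t^3 + 9·t^2 + 4·t + 5. Mit v(t) = 18·t^5 - 15·t^4 - 12·t^3 + 9·t^2 + 4·t + 5 und Einsetzen von t = 1, finden wir v = 9.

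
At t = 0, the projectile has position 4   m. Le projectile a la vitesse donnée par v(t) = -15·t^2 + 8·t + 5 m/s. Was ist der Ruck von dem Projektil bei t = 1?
Wir müssen unsere Gleichung für die Geschwindigkeit v(t) = -15·t^2 + 8·t + 5 2-mal ableiten. Die Ableitung von der Geschwindigkeit ergibt die Beschleunigung: a(t) = 8 - 30·t. Mit d/dt von a(t) finden wir j(t) = -30. Mit j(t) = -30 und Einsetzen von t = 1, finden wir j = -30.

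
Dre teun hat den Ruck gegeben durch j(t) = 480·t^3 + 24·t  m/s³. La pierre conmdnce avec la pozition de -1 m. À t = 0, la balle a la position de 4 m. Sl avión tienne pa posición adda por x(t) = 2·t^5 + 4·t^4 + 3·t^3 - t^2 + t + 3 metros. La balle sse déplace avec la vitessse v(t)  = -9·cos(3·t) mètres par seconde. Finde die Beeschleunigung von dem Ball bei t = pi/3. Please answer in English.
We must differentiate our velocity equation v(t) = -9·cos(3·t) 1 time. Differentiating velocity, we get acceleration: a(t) = 27·sin(3·t). From the given acceleration equation a(t) = 27·sin(3·t), we substitute t = pi/3 to get a = 0.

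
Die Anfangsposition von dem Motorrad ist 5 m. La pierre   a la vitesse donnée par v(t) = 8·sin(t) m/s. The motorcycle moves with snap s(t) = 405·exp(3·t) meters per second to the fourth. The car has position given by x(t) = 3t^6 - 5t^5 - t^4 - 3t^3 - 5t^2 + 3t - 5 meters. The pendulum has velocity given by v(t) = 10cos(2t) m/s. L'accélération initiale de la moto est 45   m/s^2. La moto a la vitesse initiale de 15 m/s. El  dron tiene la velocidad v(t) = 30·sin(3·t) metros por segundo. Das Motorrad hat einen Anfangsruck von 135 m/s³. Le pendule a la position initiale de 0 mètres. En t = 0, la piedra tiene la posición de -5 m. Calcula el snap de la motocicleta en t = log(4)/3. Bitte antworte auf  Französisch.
En utilisant s(t) = 405·exp(3·t) et en substituant t = log(4)/3, nous trouvons s = 1620.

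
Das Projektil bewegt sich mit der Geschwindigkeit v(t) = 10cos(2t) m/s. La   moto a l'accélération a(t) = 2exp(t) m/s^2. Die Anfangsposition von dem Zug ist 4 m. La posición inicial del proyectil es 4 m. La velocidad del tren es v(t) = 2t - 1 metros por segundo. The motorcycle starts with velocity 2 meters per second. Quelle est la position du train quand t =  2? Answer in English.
To solve this, we need to take 1 integral of our velocity equation v(t) = 2·t - 1. The integral of velocity is position. Using x(0) = 4, we get x(t) = t^2 - t + 4. From the given position equation x(t) = t^2 - t + 4, we substitute t = 2 to get x = 6.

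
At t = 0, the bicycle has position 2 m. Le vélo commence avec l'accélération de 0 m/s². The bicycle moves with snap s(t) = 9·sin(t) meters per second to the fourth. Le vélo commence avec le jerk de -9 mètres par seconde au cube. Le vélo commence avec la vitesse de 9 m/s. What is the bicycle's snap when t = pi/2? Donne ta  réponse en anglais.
Using s(t) = 9·sin(t) and substituting t = pi/2, we find s = 9.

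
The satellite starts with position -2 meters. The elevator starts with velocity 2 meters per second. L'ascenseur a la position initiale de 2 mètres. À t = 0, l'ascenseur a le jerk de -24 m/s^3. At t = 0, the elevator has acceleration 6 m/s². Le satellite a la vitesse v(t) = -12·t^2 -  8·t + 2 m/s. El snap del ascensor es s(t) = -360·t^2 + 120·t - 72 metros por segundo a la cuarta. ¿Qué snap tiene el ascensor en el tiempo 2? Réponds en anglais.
From the given snap equation s(t) = -360·t^2 + 120·t - 72, we substitute t = 2 to get s = -1272.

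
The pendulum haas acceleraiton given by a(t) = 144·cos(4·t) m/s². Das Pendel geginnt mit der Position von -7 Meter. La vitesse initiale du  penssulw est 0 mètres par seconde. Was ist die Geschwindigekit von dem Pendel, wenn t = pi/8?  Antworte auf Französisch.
Pour résoudre ceci, nous devons prendre 1 intégrale de notre équation de l'accélération a(t) = 144·cos(4·t). En prenant ∫a(t)dt et en appliquant v(0) = 0, nous trouvons v(t) = 36·sin(4·t). En utilisant v(t) = 36·sin(4·t) et en substituant t = pi/8, nous trouvons v = 36.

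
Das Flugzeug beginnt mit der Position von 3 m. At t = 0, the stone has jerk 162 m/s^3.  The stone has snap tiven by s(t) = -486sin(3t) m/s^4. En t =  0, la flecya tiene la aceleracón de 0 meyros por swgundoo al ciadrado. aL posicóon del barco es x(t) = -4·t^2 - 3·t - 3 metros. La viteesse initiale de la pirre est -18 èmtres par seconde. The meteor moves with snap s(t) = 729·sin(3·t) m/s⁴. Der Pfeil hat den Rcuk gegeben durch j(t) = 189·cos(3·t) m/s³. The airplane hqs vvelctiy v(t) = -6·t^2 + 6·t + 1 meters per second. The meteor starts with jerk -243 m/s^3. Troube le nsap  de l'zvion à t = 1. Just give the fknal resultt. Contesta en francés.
s(1) = 0.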